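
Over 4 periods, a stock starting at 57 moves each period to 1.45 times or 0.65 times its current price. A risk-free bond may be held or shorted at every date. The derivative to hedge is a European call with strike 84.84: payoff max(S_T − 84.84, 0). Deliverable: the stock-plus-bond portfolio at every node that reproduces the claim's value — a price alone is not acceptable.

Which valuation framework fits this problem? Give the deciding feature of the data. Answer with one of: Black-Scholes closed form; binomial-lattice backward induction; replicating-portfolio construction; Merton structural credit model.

Key observation: a price alone would not answer the question — the per-node share/bond construction on the spot-57, 1.45/0.65 tree is required, and only the replicating-portfolio method yields it.

framework: replicating-portfolio construction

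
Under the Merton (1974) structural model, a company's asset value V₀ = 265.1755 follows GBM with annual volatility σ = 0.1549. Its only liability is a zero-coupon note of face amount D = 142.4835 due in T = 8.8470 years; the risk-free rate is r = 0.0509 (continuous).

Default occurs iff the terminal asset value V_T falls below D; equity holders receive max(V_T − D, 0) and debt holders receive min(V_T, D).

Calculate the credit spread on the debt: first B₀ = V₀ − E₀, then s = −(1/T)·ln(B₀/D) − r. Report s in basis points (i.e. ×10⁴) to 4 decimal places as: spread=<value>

Equity is a call on the firm's assets struck at D = 142.4835:
d₁ = [ln(V₀/D) + (r + σ²/2)T] / (σ√T)
   = [ln(265.1755/142.4835) + (0.0509 + 0.5·0.1549²)·8.8470] / (0.1549·√8.8470)
   = [0.621166 + 0.556450] / 0.460733 = 2.555960
d₂ = d₁ − σ√T = 2.555960 − 0.460733 = 2.095227
N(d₁) = 0.994705,  N(d₂) = 0.981925,  e^(−rT) = 0.637429
E₀ = V₀·N(d₁) − D·e^(−rT)·N(d₂)
   = 265.1755·0.994705 − 142.4835·0.637429·0.981925 = 174.590001
B₀ = V₀ − E₀ = 265.1755 − 174.590001 = 90.585499
spread = −(1/T)·ln(B₀/D) − r = −(1/8.8470)·ln(90.585499/142.4835) − 0.0509 = 0.00029612
in basis points: 0.00029612 × 10⁴ = 2.9612 bp

spread=2.9612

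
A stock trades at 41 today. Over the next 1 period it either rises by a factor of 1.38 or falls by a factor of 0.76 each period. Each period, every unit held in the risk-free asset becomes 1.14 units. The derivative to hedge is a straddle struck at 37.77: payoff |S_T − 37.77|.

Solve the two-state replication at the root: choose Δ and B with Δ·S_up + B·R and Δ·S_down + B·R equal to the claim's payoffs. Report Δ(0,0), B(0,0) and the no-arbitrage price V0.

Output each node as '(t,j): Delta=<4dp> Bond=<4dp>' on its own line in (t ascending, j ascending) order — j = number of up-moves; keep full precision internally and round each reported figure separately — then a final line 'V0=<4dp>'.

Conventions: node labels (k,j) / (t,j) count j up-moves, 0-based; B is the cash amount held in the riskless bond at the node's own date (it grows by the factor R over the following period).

(0,0): Delta=0.4799 Bond=-7.3200
V0=12.3574

Risk-neutral probability p* = (R−d)/(u−d) = (1.14−0.76)/(1.38−0.76) = 0.6129.
Terminal payoffs: V(1,0)=6.6100, V(1,1)=18.8100
(0,0): S=41.0000. Δ = (V_up−V_dn)/(S_up−S_dn) = (18.8100−6.6100)/(56.5800−31.1600) = 0.4799. V = [p*·18.8100 + (1−p*)·6.6100]/1.14 = 12.3574. B = V − Δ·S = -7.3200.
Check: Δ(0,0)·S0 + B(0,0) = 12.3574 = V0.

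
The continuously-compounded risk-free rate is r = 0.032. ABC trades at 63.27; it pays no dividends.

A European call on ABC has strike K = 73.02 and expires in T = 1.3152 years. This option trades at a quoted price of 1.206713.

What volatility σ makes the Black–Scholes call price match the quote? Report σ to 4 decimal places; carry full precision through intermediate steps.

sigma = 0.1190

At σ = 0.1190 the Black–Scholes value reproduces the quote:
σ√T = 0.119·√1.3152 = 0.136472
d₁ = (ln(S/K) + (r+σ²/2)T) / (σ√T) = (ln(63.27/73.02) + (0.032+0.119²/2)·1.3152) / 0.136472 = (-0.143322 + 0.051399) / 0.136472 = -0.673571
d₂ = d₁ − σ√T = -0.673571 − 0.136472 = -0.810043
e^{−rT} = 0.958787
N(d₁) = 0.250292,  N(d₂) = 0.208958
V = S·N(d₁) − K·e^{−rT}·N(d₂) = 15.835980 − 14.629267 = 1.206713 (matching the quote); vega is positive throughout, so no other σ reproduces this price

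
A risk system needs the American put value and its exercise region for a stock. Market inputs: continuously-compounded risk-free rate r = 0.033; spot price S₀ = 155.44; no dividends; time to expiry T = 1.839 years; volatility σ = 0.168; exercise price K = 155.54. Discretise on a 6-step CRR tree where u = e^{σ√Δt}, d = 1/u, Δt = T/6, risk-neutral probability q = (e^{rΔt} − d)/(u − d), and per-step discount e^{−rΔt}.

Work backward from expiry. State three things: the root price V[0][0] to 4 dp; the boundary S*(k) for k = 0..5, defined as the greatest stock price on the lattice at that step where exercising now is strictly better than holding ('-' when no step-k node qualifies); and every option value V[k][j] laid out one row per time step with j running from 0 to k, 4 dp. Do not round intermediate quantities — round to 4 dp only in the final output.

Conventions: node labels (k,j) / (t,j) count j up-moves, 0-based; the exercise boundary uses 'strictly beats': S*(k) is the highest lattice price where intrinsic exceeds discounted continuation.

params: Δt=0.30650 u=1.09747 d=0.91119 q=0.53134 e^(-rΔt)=0.98994
t_6 payoffs: 66.5783 48.3906 26.4846 0.1000 0.0000 0.0000 0.0000
t_5: node(5,0) S=97.6330 payoff=57.9070 vs cont=56.3417 → 57.9070 [stop]  node(5,1) S=117.5934 payoff=37.9466 vs cont=36.3813 → 37.9466 [stop]  node(5,2) S=141.6347 payoff=13.9053 vs cont=12.3401 → 13.9053 [stop]  node(5,3) S=170.5910 payoff=0.0000 vs cont=0.0464 → 0.0464 [wait]  node(5,4) S=205.4672 payoff=0.0000 vs cont=0.0000 → 0.0000 [wait]  node(5,5) S=247.4737 payoff=0.0000 vs cont=0.0000 → 0.0000 [wait]  ⇒ S*(5)=141.6347
t_4: node(4,0) S=107.1494 payoff=48.3906 vs cont=46.8253 → 48.3906 [stop]  node(4,1) S=129.0554 payoff=26.4846 vs cont=24.9193 → 26.4846 [stop]  node(4,2) S=155.4400 payoff=0.1000 vs cont=6.4758 → 6.4758 [wait]  node(4,3) S=187.2187 payoff=0.0000 vs cont=0.0215 → 0.0215 [wait]  node(4,4) S=225.4944 payoff=0.0000 vs cont=0.0000 → 0.0000 [wait]  ⇒ S*(4)=129.0554
t_3: node(3,0) S=117.5934 payoff=37.9466 vs cont=36.3813 → 37.9466 [stop]  node(3,1) S=141.6347 payoff=13.9053 vs cont=15.6936 → 15.6936 [wait]  node(3,2) S=170.5910 payoff=0.0000 vs cont=3.0157 → 3.0157 [wait]  node(3,3) S=205.4672 payoff=0.0000 vs cont=0.0100 → 0.0100 [wait]  ⇒ S*(3)=117.5934
t_2: node(2,0) S=129.0554 payoff=26.4846 vs cont=25.8599 → 26.4846 [stop]  node(2,1) S=155.4400 payoff=0.1000 vs cont=8.8673 → 8.8673 [wait]  node(2,2) S=187.2187 payoff=0.0000 vs cont=1.4044 → 1.4044 [wait]  ⇒ S*(2)=129.0554
t_1: node(1,0) S=141.6347 payoff=13.9053 vs cont=16.9515 → 16.9515 [wait]  node(1,1) S=170.5910 payoff=0.0000 vs cont=4.8527 → 4.8527 [wait]  ⇒ S*(1)=-
t_0: node(0,0) S=155.4400 payoff=0.1000 vs cont=10.4171 → 10.4171 [wait]  ⇒ S*(0)=-

price = 10.4171
boundary = - - 129.0554 117.5934 129.0554 141.6347
tree:
10.4171
16.9515 4.8527
26.4846 8.8673 1.4044
37.9466 15.6936 3.0157 0.0100
48.3906 26.4846 6.4758 0.0215 0.0000
57.9070 37.9466 13.9053 0.0464 0.0000 0.0000
66.5783 48.3906 26.4846 0.1000 0.0000 0.0000 0.0000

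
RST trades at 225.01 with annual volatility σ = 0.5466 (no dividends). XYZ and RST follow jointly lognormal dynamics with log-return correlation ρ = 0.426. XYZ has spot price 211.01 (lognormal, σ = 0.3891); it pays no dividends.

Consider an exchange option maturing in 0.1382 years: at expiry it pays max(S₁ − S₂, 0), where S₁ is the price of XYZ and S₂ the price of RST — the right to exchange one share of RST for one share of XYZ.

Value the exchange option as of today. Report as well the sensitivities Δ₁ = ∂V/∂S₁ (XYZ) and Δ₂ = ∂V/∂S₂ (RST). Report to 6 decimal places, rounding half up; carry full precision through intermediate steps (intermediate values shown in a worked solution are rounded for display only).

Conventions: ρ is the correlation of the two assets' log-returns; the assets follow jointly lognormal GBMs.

σ_eff = √(σ₁² + σ₂² − 2ρσ₁σ₂) = √(0.3891² + 0.5466² − 2·0.426·0.3891·0.5466) = 0.518619
d₁ = (ln(S₁/S₂) + (q₂ − q₁ + σ_eff²/2)T) / (σ_eff√T) = (ln(211.01/225.01) + (0.0 − 0.0 + 0.134483)·0.1382) / 0.192798 = -0.236796
d₂ = d₁ − σ_eff√T = -0.236796 − 0.192798 = -0.429594
N(d₁) = 0.406407,  N(d₂) = 0.333745
V = S₁·e^{−q₁T}·N(d₁) − S₂·e^{−q₂T}·N(d₂) = 85.756023 − 75.096061 = 10.659962
Key observation: no risk-free rate is needed — with the second asset as numeraire the exchange option is a call on the ratio S₁/S₂, and r cancels out of the value.
Δ₁ = e^{−q₁T}·N(d₁) = 0.406407;  Δ₂ = −e^{−q₂T}·N(d₂) = -0.333745

exchange price = 10.659962
Δ1 = 0.406407
Δ2 = -0.333745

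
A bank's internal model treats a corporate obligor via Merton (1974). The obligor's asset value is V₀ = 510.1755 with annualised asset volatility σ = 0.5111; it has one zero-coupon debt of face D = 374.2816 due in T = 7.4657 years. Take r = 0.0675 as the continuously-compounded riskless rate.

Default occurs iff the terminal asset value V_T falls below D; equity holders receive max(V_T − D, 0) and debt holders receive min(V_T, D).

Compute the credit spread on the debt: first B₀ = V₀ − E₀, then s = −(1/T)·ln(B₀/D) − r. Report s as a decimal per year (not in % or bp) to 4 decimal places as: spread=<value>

Apply the equity-as-call identities (strike 374.2816, horizon 7.4657 years):
d₁ = [ln(V₀/D) + (r + σ²/2)T] / (σ√T)
   = [ln(510.1755/374.2816) + (0.0675 + 0.5·0.5111²)·7.4657] / (0.5111·√7.4657)
   = [0.309746 + 1.479042] / 1.396501 = 1.280907
d₂ = d₁ − σ√T = 1.280907 − 1.396501 = -0.115593
N(d₁) = 0.899887,  N(d₂) = 0.453987,  e^(−rT) = 0.604149
E₀ = V₀·N(d₁) − D·e^(−rT)·N(d₂)
   = 510.1755·0.899887 − 374.2816·0.604149·0.453987 = 356.443801
B₀ = V₀ − E₀ = 510.1755 − 356.443801 = 153.731699
spread = −(1/T)·ln(B₀/D) − r = −(1/7.4657)·ln(153.731699/374.2816) − 0.0675 = 0.05168502

spread=0.0517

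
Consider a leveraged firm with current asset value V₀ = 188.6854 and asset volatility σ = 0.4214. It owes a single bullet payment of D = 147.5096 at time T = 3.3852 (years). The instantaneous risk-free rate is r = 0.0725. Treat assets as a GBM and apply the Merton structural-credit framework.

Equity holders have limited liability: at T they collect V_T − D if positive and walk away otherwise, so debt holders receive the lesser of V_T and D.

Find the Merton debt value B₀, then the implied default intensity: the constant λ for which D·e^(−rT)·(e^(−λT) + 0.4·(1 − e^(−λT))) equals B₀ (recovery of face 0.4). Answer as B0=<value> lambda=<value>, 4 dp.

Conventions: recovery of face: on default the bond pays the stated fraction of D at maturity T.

With assets at 188.6854 and a single debt payment of 147.5096 at 3.3852 years:
d₁ = [ln(V₀/D) + (r + σ²/2)T] / (σ√T)
   = [ln(188.6854/147.5096) + (0.0725 + 0.5·0.4214²)·3.3852] / (0.4214·√3.3852)
   = [0.246188 + 0.545995] / 0.775330 = 1.021737
d₂ = d₁ − σ√T = 1.021737 − 0.775330 = 0.246406
N(d₁) = 0.846547,  N(d₂) = 0.597316,  e^(−rT) = 0.782370
E₀ = V₀·N(d₁) − D·e^(−rT)·N(d₂)
   = 188.6854·0.846547 − 147.5096·0.782370·0.597316 = 90.796545
B₀ = V₀ − E₀ = 188.6854 − 90.796545 = 97.888855
e^(−λT) = (B₀·e^(rT)/D − 0.4)/(1 − 0.4) = (97.8889·1.278167/147.5096 − 0.4)/0.6 = 0.74700809
λ = −ln(0.74700809)/3.3852 = 0.086163

B0=97.8889 lambda=0.0862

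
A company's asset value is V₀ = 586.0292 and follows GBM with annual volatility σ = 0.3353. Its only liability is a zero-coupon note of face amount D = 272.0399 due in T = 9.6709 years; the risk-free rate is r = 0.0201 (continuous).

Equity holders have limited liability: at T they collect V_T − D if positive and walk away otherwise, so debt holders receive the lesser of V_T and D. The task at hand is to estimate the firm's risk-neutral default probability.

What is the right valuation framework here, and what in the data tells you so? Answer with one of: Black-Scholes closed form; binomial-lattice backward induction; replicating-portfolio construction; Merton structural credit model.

framework: Merton structural credit model

Key observation: the asked-for credit quantity lives on the firm's capital structure — asset value, asset volatility, debt face 272.0399 — which is the structural model's domain.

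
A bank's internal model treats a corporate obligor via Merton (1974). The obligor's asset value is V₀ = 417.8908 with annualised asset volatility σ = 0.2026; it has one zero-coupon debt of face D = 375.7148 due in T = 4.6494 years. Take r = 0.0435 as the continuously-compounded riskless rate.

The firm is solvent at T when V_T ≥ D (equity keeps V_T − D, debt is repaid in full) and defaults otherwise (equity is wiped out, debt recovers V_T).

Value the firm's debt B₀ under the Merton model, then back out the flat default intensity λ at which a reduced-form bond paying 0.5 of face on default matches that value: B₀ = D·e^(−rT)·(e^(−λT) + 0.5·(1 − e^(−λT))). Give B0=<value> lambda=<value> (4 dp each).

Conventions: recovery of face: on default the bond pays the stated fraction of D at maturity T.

Work the structural quantities from V₀ = 417.8908 against face 375.7148:
d₁ = [ln(V₀/D) + (r + σ²/2)T] / (σ√T)
   = [ln(417.8908/375.7148) + (0.0435 + 0.5·0.2026²)·4.6494] / (0.2026·√4.6494)
   = [0.106390 + 0.297670] / 0.436856 = 0.924928
d₂ = d₁ − σ√T = 0.924928 − 0.436856 = 0.488073
N(d₁) = 0.822498,  N(d₂) = 0.687251,  e^(−rT) = 0.816892
E₀ = V₀·N(d₁) − D·e^(−rT)·N(d₂)
   = 417.8908·0.822498 − 375.7148·0.816892·0.687251 = 132.784687
B₀ = V₀ − E₀ = 417.8908 − 132.784687 = 285.106113
e^(−λT) = (B₀·e^(rT)/D − 0.5)/(1 − 0.5) = (285.1061·1.224153/375.7148 − 0.5)/0.5 = 0.85786342
λ = −ln(0.85786342)/4.6494 = 0.032974

B0=285.1061 lambda=0.0330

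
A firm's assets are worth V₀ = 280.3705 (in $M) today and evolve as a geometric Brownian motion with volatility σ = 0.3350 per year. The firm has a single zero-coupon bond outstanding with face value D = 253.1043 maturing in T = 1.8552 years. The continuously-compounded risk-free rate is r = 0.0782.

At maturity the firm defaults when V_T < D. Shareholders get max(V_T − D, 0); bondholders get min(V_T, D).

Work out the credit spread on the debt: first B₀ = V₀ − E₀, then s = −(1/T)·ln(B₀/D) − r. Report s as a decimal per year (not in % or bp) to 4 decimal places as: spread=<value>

spread=0.0534

Apply the equity-as-call identities (strike 253.1043, horizon 1.8552 years):
d₁ = [ln(V₀/D) + (r + σ²/2)T] / (σ√T)
   = [ln(280.3705/253.1043) + (0.0782 + 0.5·0.3350²)·1.8552] / (0.3350·√1.8552)
   = [0.102310 + 0.249177] / 0.456289 = 0.770316
d₂ = d₁ − σ√T = 0.770316 − 0.456289 = 0.314027
N(d₁) = 0.779444,  N(d₂) = 0.623250,  e^(−rT) = 0.864956
E₀ = V₀·N(d₁) − D·e^(−rT)·N(d₂)
   = 280.3705·0.779444 − 253.1043·0.864956·0.623250 = 82.088677
B₀ = V₀ − E₀ = 280.3705 − 82.088677 = 198.281823
spread = −(1/T)·ln(B₀/D) − r = −(1/1.8552)·ln(198.281823/253.1043) − 0.0782 = 0.05338274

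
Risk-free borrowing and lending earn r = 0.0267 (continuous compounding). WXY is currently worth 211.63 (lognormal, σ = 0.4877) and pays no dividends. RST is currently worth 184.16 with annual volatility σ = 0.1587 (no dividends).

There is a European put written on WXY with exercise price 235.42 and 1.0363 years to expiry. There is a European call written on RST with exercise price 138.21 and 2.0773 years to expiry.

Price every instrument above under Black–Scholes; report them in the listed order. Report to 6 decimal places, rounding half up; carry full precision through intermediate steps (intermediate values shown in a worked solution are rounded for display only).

[WXY put K=235.42]
σ√T = 0.4877·√1.0363 = 0.496473
d₁ = (ln(S/K) + (r+σ²/2)T) / (σ√T) = (ln(211.63/235.42) + (0.0267+0.4877²/2)·1.0363) / 0.496473 = (-0.106532 + 0.150912) / 0.496473 = 0.089391
d₂ = d₁ − σ√T = 0.089391 − 0.496473 = -0.407082
e^{−rT} = 0.972710
N(−d₁) = 0.464386,  N(−d₂) = 0.658026
price = K·e^{−rT}·N(−d₂) − S·N(−d₁) = 150.684952 − 98.277928 = 52.407024
[RST call K=138.21]
σ√T = 0.1587·√2.0773 = 0.228732
d₁ = (ln(S/K) + (r+σ²/2)T) / (σ√T) = (ln(184.16/138.21) + (0.0267+0.1587²/2)·2.0773) / 0.228732 = (0.287031 + 0.081623) / 0.228732 = 1.611729
d₂ = d₁ − σ√T = 1.611729 − 0.228732 = 1.382997
e^{−rT} = 0.946046
N(d₁) = 0.946490,  N(d₂) = 0.916667
price = S·N(d₁) − K·e^{−rT}·N(d₂) = 174.305517 − 119.857019 = 54.448498

price(WXY put K=235.42) = 52.407024
price(RST call K=138.21) = 54.448498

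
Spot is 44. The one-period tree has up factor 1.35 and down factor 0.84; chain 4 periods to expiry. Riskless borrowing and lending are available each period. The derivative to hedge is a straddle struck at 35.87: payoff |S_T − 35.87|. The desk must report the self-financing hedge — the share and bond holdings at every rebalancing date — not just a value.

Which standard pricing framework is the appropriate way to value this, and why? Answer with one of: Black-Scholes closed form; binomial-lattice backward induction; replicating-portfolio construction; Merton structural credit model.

Key observation: since the answer must list Δ and B at each node of the 1.35/0.84 lattice on 44, the replicating-portfolio method — solving the two-state system at every node — is the one that applies.

framework: replicating-portfolio construction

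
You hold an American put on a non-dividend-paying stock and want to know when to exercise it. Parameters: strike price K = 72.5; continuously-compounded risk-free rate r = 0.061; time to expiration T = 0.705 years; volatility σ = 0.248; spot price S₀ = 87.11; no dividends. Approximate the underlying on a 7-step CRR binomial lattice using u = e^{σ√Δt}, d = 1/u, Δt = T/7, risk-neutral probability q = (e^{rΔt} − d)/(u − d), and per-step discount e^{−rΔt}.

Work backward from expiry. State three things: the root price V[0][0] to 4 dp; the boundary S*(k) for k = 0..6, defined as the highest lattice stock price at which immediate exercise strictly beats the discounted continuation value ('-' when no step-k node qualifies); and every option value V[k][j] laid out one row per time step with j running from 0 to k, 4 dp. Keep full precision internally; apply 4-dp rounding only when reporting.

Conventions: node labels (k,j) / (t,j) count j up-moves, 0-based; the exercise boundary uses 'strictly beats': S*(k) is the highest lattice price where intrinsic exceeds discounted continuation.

params: Δt=0.10071 u=1.08188 d=0.92431 q=0.51944 e^(-rΔt)=0.99388
t_7 payoffs: 22.2885 13.7288 3.7099 0.0000 0.0000 0.0000 0.0000 0.0000
t_6: node(6,0) S=54.3230 payoff=18.1770 vs cont=17.7330 → 18.1770 [stop]  node(6,1) S=63.5836 payoff=8.9164 vs cont=8.4724 → 8.9164 [stop]  node(6,2) S=74.4229 payoff=0.0000 vs cont=1.7719 → 1.7719 [wait]  node(6,3) S=87.1100 payoff=0.0000 vs cont=0.0000 → 0.0000 [wait]  node(6,4) S=101.9599 payoff=0.0000 vs cont=0.0000 → 0.0000 [wait]  node(6,5) S=119.3414 payoff=0.0000 vs cont=0.0000 → 0.0000 [wait]  node(6,6) S=139.6859 payoff=0.0000 vs cont=0.0000 → 0.0000 [wait]  ⇒ S*(6)=63.5836
t_5: node(5,0) S=58.7712 payoff=13.7288 vs cont=13.2848 → 13.7288 [stop]  node(5,1) S=68.7901 payoff=3.7099 vs cont=5.1734 → 5.1734 [wait]  node(5,2) S=80.5169 payoff=0.0000 vs cont=0.8463 → 0.8463 [wait]  node(5,3) S=94.2429 payoff=0.0000 vs cont=0.0000 → 0.0000 [wait]  node(5,4) S=110.3088 payoff=0.0000 vs cont=0.0000 → 0.0000 [wait]  node(5,5) S=129.1135 payoff=0.0000 vs cont=0.0000 → 0.0000 [wait]  ⇒ S*(5)=58.7712
t_4: node(4,0) S=63.5836 payoff=8.9164 vs cont=9.2279 → 9.2279 [wait]  node(4,1) S=74.4229 payoff=0.0000 vs cont=2.9078 → 2.9078 [wait]  node(4,2) S=87.1100 payoff=0.0000 vs cont=0.4042 → 0.4042 [wait]  node(4,3) S=101.9599 payoff=0.0000 vs cont=0.0000 → 0.0000 [wait]  node(4,4) S=119.3414 payoff=0.0000 vs cont=0.0000 → 0.0000 [wait]  ⇒ S*(4)=-
t_3: node(3,0) S=68.7901 payoff=3.7099 vs cont=5.9085 → 5.9085 [wait]  node(3,1) S=80.5169 payoff=0.0000 vs cont=1.5975 → 1.5975 [wait]  node(3,2) S=94.2429 payoff=0.0000 vs cont=0.1931 → 0.1931 [wait]  node(3,3) S=110.3088 payoff=0.0000 vs cont=0.0000 → 0.0000 [wait]  ⇒ S*(3)=-
t_2: node(2,0) S=74.4229 payoff=0.0000 vs cont=3.6467 → 3.6467 [wait]  node(2,1) S=87.1100 payoff=0.0000 vs cont=0.8626 → 0.8626 [wait]  node(2,2) S=101.9599 payoff=0.0000 vs cont=0.0922 → 0.0922 [wait]  ⇒ S*(2)=-
t_1: node(1,0) S=80.5169 payoff=0.0000 vs cont=2.1871 → 2.1871 [wait]  node(1,1) S=94.2429 payoff=0.0000 vs cont=0.4596 → 0.4596 [wait]  ⇒ S*(1)=-
t_0: node(0,0) S=87.1100 payoff=0.0000 vs cont=1.2818 → 1.2818 [wait]  ⇒ S*(0)=-

price = 1.2818
boundary = - - - - - 58.7712 63.5836
tree:
1.2818
2.1871 0.4596
3.6467 0.8626 0.0922
5.9085 1.5975 0.1931 0.0000
9.2279 2.9078 0.4042 0.0000 0.0000
13.7288 5.1734 0.8463 0.0000 0.0000 0.0000
18.1770 8.9164 1.7719 0.0000 0.0000 0.0000 0.0000
22.2885 13.7288 3.7099 0.0000 0.0000 0.0000 0.0000 0.0000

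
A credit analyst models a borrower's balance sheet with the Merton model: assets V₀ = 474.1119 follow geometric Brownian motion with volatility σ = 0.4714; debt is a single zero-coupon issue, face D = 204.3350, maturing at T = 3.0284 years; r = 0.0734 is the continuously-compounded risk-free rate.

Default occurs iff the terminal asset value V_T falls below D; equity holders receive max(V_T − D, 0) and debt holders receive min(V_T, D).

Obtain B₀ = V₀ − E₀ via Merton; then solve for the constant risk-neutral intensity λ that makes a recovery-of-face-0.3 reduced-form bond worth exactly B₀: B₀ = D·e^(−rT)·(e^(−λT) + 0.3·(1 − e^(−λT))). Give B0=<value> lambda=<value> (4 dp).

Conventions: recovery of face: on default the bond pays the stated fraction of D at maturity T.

Work the structural quantities from V₀ = 474.1119 against face 204.3350:
d₁ = [ln(V₀/D) + (r + σ²/2)T] / (σ√T)
   = [ln(474.1119/204.3350) + (0.0734 + 0.5·0.4714²)·3.0284] / (0.4714·√3.0284)
   = [0.841683 + 0.558767] / 0.820344 = 1.707148
d₂ = d₁ − σ√T = 1.707148 − 0.820344 = 0.886804
N(d₁) = 0.956103,  N(d₂) = 0.812408,  e^(−rT) = 0.800687
E₀ = V₀·N(d₁) − D·e^(−rT)·N(d₂)
   = 474.1119·0.956103 − 204.3350·0.800687·0.812408 = 320.382895
B₀ = V₀ − E₀ = 474.1119 − 320.382895 = 153.729005
e^(−λT) = (B₀·e^(rT)/D − 0.3)/(1 − 0.3) = (153.7290·1.248927/204.3350 − 0.3)/0.7 = 0.91373589
λ = −ln(0.91373589)/3.0284 = 0.029789

B0=153.7290 lambda=0.0298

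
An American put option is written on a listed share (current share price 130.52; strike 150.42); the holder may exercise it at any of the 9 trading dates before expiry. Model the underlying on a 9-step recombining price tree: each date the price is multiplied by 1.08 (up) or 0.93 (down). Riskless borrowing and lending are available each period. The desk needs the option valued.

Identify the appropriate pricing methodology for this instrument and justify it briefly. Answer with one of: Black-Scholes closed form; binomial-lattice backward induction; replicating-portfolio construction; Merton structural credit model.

Key observation: early exercise of the strike-150.42 put must be checked at each of the 9 dates (spot 130.52), which forces a node-by-node comparison of intrinsic and continuation value backward from expiry.

framework: binomial-lattice backward induction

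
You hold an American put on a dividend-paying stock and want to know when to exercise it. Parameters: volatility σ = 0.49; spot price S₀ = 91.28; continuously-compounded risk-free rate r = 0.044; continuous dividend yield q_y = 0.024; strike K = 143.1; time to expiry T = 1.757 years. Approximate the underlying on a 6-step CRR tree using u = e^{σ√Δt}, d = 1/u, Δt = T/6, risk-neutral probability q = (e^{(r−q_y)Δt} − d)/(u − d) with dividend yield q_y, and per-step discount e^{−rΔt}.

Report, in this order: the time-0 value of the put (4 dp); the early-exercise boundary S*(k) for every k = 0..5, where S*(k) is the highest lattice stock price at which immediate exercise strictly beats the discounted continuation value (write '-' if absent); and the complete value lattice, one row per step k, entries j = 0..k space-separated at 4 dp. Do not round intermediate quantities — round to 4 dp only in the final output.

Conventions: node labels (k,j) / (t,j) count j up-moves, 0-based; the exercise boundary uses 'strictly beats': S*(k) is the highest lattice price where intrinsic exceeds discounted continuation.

price = 58.1201
boundary = - - 53.7108 70.0194 53.7108 70.0194
tree:
58.1201
73.4342 40.7174
89.3892 55.6786 23.2478
101.8993 73.0806 35.6012 8.5209
111.4956 89.3892 52.5102 15.5534 0.0000
118.8568 101.8993 73.0806 28.3897 0.0000 0.0000
124.5034 111.4956 89.3892 51.8200 0.0000 0.0000 0.0000

Δt=0.29283  u=1.30364  d=0.76708  q=0.44504  discount=0.98720
step 6 (expiry): payoffs max(K−S,0) = 124.5034 111.4956 89.3892 51.8200 0.0000 0.0000 0.0000
step 5: (k=5,j=0): S=24.2432, K−S=118.8568, hold=117.1946 ⇒ V=118.8568 exercise | (k=5,j=1): S=41.2007, K−S=101.8993, hold=100.3559 ⇒ V=101.8993 exercise | (k=5,j=2): S=70.0194, K−S=73.0806, hold=71.7390 ⇒ V=73.0806 exercise | (k=5,j=3): S=118.9961, K−S=24.1039, hold=28.3897 ⇒ V=28.3897 continue | (k=5,j=4): S=202.2306, K−S=0.0000, hold=0.0000 ⇒ V=0.0000 continue | (k=5,j=5): S=343.6854, K−S=0.0000, hold=0.0000 ⇒ V=0.0000 continue  boundary S*=70.0194
step 4: (k=4,j=0): S=31.6044, K−S=111.4956, hold=109.8850 ⇒ V=111.4956 exercise | (k=4,j=1): S=53.7108, K−S=89.3892, hold=87.9334 ⇒ V=89.3892 exercise | (k=4,j=2): S=91.2800, K−S=51.8200, hold=52.5102 ⇒ V=52.5102 continue | (k=4,j=3): S=155.1279, K−S=0.0000, hold=15.5534 ⇒ V=15.5534 continue | (k=4,j=4): S=263.6355, K−S=0.0000, hold=0.0000 ⇒ V=0.0000 continue  boundary S*=53.7108
step 3: (k=3,j=0): S=41.2007, K−S=101.8993, hold=100.3559 ⇒ V=101.8993 exercise | (k=3,j=1): S=70.0194, K−S=73.0806, hold=72.0422 ⇒ V=73.0806 exercise | (k=3,j=2): S=118.9961, K−S=24.1039, hold=35.6012 ⇒ V=35.6012 continue | (k=3,j=3): S=202.2306, K−S=0.0000, hold=8.5209 ⇒ V=8.5209 continue  boundary S*=70.0194
step 2: (k=2,j=0): S=53.7108, K−S=89.3892, hold=87.9334 ⇒ V=89.3892 exercise | (k=2,j=1): S=91.2800, K−S=51.8200, hold=55.6786 ⇒ V=55.6786 continue | (k=2,j=2): S=155.1279, K−S=0.0000, hold=23.2478 ⇒ V=23.2478 continue  boundary S*=53.7108
step 1: (k=1,j=0): S=70.0194, K−S=73.0806, hold=73.4342 ⇒ V=73.4342 continue | (k=1,j=1): S=118.9961, K−S=24.1039, hold=40.7174 ⇒ V=40.7174 continue  boundary S*=-
step 0: (k=0,j=0): S=91.2800, K−S=51.8200, hold=58.1201 ⇒ V=58.1201 continue  boundary S*=-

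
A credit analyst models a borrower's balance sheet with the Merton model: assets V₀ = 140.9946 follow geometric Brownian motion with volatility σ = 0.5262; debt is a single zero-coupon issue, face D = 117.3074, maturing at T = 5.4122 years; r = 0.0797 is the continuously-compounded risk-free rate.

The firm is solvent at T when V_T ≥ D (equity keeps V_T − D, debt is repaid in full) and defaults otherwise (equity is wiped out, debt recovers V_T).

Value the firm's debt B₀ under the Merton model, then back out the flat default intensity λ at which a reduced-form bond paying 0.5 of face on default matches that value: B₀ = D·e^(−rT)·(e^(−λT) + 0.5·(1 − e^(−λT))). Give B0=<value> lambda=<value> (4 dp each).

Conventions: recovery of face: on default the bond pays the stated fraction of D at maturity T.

Apply the equity-as-call identities (strike 117.3074, horizon 5.4122 years):
d₁ = [ln(V₀/D) + (r + σ²/2)T] / (σ√T)
   = [ln(140.9946/117.3074) + (0.0797 + 0.5·0.5262²)·5.4122] / (0.5262·√5.4122)
   = [0.183924 + 1.180635] / 1.224159 = 1.114691
d₂ = d₁ − σ√T = 1.114691 − 1.224159 = -0.109468
N(d₁) = 0.867509,  N(d₂) = 0.456416,  e^(−rT) = 0.649630
E₀ = V₀·N(d₁) − D·e^(−rT)·N(d₂)
   = 140.9946·0.867509 − 117.3074·0.649630·0.456416 = 87.532223
B₀ = V₀ − E₀ = 140.9946 − 87.532223 = 53.462377
e^(−λT) = (B₀·e^(rT)/D − 0.5)/(1 − 0.5) = (53.4624·1.539338/117.3074 − 0.5)/0.5 = 0.40309468
λ = −ln(0.40309468)/5.4122 = 0.167877

B0=53.4624 lambda=0.1679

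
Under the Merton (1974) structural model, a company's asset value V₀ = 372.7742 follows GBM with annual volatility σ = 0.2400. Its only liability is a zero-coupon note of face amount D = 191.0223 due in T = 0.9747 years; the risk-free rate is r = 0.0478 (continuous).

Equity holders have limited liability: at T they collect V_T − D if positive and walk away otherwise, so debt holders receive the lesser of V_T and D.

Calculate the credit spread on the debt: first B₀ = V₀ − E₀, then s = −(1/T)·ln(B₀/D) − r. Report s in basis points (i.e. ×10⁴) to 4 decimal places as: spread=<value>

spread=1.2375

With assets at 372.7742 and a single debt payment of 191.0223 at 0.9747 years:
d₁ = [ln(V₀/D) + (r + σ²/2)T] / (σ√T)
   = [ln(372.7742/191.0223) + (0.0478 + 0.5·0.2400²)·0.9747] / (0.2400·√0.9747)
   = [0.668583 + 0.074662] / 0.236945 = 3.136788
d₂ = d₁ − σ√T = 3.136788 − 0.236945 = 2.899843
N(d₁) = 0.999146,  N(d₂) = 0.998133,  e^(−rT) = 0.954478
E₀ = V₀·N(d₁) − D·e^(−rT)·N(d₂)
   = 372.7742·0.999146 − 191.0223·0.954478·0.998133 = 190.469603
B₀ = V₀ − E₀ = 372.7742 − 190.469603 = 182.304597
spread = −(1/T)·ln(B₀/D) − r = −(1/0.9747)·ln(182.304597/191.0223) − 0.0478 = 0.00012375
in basis points: 0.00012375 × 10⁴ = 1.2375 bp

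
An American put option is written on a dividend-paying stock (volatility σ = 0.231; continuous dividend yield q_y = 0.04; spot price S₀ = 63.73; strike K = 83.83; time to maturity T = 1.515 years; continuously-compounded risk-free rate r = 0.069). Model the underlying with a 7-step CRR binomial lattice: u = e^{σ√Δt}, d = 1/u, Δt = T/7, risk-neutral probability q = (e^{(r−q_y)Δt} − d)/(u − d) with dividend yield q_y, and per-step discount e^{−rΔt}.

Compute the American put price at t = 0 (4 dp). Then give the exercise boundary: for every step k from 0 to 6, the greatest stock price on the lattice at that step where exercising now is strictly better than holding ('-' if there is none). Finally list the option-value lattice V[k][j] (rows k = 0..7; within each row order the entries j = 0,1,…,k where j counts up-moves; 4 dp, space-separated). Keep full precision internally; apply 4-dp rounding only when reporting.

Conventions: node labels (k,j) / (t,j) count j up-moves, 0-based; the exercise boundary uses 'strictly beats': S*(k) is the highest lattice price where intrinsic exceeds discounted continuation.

price = 20.1265
boundary = - 57.2364 63.7300 57.2364 63.7300 57.2364 63.7300
tree:
20.1265
26.5936 14.3238
32.4256 20.1000 9.0318
37.6633 26.5936 13.7598 4.6194
42.3673 32.4256 20.1000 7.8921 1.5162
46.5921 37.6633 26.5936 12.9762 3.0929 0.0000
50.3863 42.3673 32.4256 20.1000 6.3091 0.0000 0.0000
53.7940 46.5921 37.6633 26.5936 12.8697 0.0000 0.0000 0.0000

params: Δt=0.21643 u=1.11345 d=0.89811 q=0.50240 e^(-rΔt)=0.98518
t_7 payoffs: 53.7940 46.5921 37.6633 26.5936 12.8697 0.0000 0.0000 0.0000
t_6: node(6,0) S=33.4437 payoff=50.3863 vs cont=49.4320 → 50.3863 [stop]  node(6,1) S=41.4627 payoff=42.3673 vs cont=41.4822 → 42.3673 [stop]  node(6,2) S=51.4044 payoff=32.4256 vs cont=31.6261 → 32.4256 [stop]  node(6,3) S=63.7300 payoff=20.1000 vs cont=19.4068 → 20.1000 [stop]  node(6,4) S=79.0110 payoff=4.8190 vs cont=6.3091 → 6.3091 [wait]  node(6,5) S=97.9559 payoff=0.0000 vs cont=0.0000 → 0.0000 [wait]  node(6,6) S=121.4435 payoff=0.0000 vs cont=0.0000 → 0.0000 [wait]  ⇒ S*(6)=63.7300
t_5: node(5,0) S=37.2379 payoff=46.5921 vs cont=45.6705 → 46.5921 [stop]  node(5,1) S=46.1667 payoff=37.6633 vs cont=36.8187 → 37.6633 [stop]  node(5,2) S=57.2364 payoff=26.5936 vs cont=25.8444 → 26.5936 [stop]  node(5,3) S=70.9603 payoff=12.8697 vs cont=12.9762 → 12.9762 [wait]  node(5,4) S=87.9749 payoff=0.0000 vs cont=3.0929 → 3.0929 [wait]  node(5,5) S=109.0693 payoff=0.0000 vs cont=0.0000 → 0.0000 [wait]  ⇒ S*(5)=57.2364
t_4: node(4,0) S=41.4627 payoff=42.3673 vs cont=41.4822 → 42.3673 [stop]  node(4,1) S=51.4044 payoff=32.4256 vs cont=31.6261 → 32.4256 [stop]  node(4,2) S=63.7300 payoff=20.1000 vs cont=19.4595 → 20.1000 [stop]  node(4,3) S=79.0110 payoff=4.8190 vs cont=7.8921 → 7.8921 [wait]  node(4,4) S=97.9559 payoff=0.0000 vs cont=1.5162 → 1.5162 [wait]  ⇒ S*(4)=63.7300
t_3: node(3,0) S=46.1667 payoff=37.6633 vs cont=36.8187 → 37.6633 [stop]  node(3,1) S=57.2364 payoff=26.5936 vs cont=25.8444 → 26.5936 [stop]  node(3,2) S=70.9603 payoff=12.8697 vs cont=13.7598 → 13.7598 [wait]  node(3,3) S=87.9749 payoff=0.0000 vs cont=4.6194 → 4.6194 [wait]  ⇒ S*(3)=57.2364
t_2: node(2,0) S=51.4044 payoff=32.4256 vs cont=31.6261 → 32.4256 [stop]  node(2,1) S=63.7300 payoff=20.1000 vs cont=19.8473 → 20.1000 [stop]  node(2,2) S=79.0110 payoff=4.8190 vs cont=9.0318 → 9.0318 [wait]  ⇒ S*(2)=63.7300
t_1: node(1,0) S=57.2364 payoff=26.5936 vs cont=25.8444 → 26.5936 [stop]  node(1,1) S=70.9603 payoff=12.8697 vs cont=14.3238 → 14.3238 [wait]  ⇒ S*(1)=57.2364
t_0: node(0,0) S=63.7300 payoff=20.1000 vs cont=20.1265 → 20.1265 [wait]  ⇒ S*(0)=-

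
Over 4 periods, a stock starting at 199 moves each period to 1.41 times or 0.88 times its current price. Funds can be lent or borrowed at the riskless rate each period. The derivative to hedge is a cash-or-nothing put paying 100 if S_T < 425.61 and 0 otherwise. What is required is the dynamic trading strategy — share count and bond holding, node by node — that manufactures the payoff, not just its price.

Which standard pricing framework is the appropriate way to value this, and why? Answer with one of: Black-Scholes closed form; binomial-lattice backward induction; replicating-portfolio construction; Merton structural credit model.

framework: replicating-portfolio construction

Key observation: the task asks for the hedge itself — share and bond holdings at every node of the 4-period tree on spot 199 with factors 1.41/0.88 — which is exactly what the replicating-portfolio construction produces.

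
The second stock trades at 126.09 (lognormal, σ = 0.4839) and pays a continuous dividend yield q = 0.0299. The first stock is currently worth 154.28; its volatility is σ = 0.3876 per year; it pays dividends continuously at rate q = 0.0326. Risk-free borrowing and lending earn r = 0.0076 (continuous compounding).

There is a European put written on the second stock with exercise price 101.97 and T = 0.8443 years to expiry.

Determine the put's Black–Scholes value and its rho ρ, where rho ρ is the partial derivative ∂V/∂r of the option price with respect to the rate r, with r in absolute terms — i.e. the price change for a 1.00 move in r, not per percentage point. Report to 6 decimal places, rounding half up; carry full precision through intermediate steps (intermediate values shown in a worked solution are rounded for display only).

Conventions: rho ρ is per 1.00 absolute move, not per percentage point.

σ√T = 0.4839·√0.8443 = 0.444635
d₁ = (ln(S/K) + (r−q+σ²/2)T) / (σ√T) = (ln(126.09/101.97) + (0.0076−0.0299+0.4839²/2)·0.8443) / 0.444635 = (0.212317 + 0.080022) / 0.444635 = 0.657482
d₂ = d₁ − σ√T = 0.657482 − 0.444635 = 0.212847
e^{−rT} = 0.993604
e^{−qT} = 0.975071
N(−d₁) = 0.255436,  N(−d₂) = 0.415723
Put price V = K·e^{−rT}·N(−d₂) − S·e^{−qT}·N(−d₁) = 42.120169 − 31.404973 = 10.715196
ρ = −K·T·e^{−rT}·N(−d₂) = -35.562059

price = 10.715196
ρ = -35.562059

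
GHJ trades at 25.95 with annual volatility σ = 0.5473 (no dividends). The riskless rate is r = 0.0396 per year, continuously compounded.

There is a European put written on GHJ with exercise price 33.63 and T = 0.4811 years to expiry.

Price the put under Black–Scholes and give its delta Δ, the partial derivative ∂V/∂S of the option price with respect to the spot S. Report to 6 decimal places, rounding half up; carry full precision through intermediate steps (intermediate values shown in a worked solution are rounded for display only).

σ√T = 0.5473·√0.4811 = 0.379615
d₁ = (ln(S/K) + (r+σ²/2)T) / (σ√T) = (ln(25.95/33.63) + (0.0396+0.5473²/2)·0.4811) / 0.379615 = (-0.259247 + 0.091105) / 0.379615 = -0.442927
d₂ = d₁ − σ√T = -0.442927 − 0.379615 = -0.822542
e^{−rT} = 0.981129
N(−d₁) = 0.671091,  N(−d₂) = 0.794616
Put price V = K·e^{−rT}·N(−d₂) − S·N(−d₁) = 26.218632 − 17.414805 = 8.803827
Δ = −N(−d₁) = -0.671091

price = 8.803827
Δ = -0.671091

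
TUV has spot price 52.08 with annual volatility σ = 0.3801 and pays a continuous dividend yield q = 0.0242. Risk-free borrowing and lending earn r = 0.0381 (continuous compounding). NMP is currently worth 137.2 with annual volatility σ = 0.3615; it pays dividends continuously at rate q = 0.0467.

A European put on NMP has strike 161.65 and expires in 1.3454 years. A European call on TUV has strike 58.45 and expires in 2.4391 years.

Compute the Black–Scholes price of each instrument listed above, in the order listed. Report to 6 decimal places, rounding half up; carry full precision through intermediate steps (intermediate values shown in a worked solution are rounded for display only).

[NMP put K=161.65]
σ√T = 0.3615·√1.3454 = 0.419309
d₁ = (ln(S/K) + (r−q+σ²/2)T) / (σ√T) = (ln(137.2/161.65) + (0.0381−0.0467+0.3615²/2)·1.3454) / 0.419309 = (-0.163994 + 0.076340) / 0.419309 = -0.209045
d₂ = d₁ − σ√T = -0.209045 − 0.419309 = -0.628354
e^{−rT} = 0.950032
e^{−qT} = 0.939103
N(−d₁) = 0.582793,  N(−d₂) = 0.735114
price = K·e^{−rT}·N(−d₂) − S·e^{−qT}·N(−d₁) = 112.893378 − 75.089960 = 37.803417
[TUV call K=58.45]
σ√T = 0.3801·√2.4391 = 0.593626
d₁ = (ln(S/K) + (r−q+σ²/2)T) / (σ√T) = (ln(52.08/58.45) + (0.0381−0.0242+0.3801²/2)·2.4391) / 0.593626 = (-0.115391 + 0.210099) / 0.593626 = 0.159542
d₂ = d₁ − σ√T = 0.159542 − 0.593626 = -0.434083
e^{−rT} = 0.911258
e^{−qT} = 0.942682
N(d₁) = 0.563379,  N(d₂) = 0.332114
price = S·e^{−qT}·N(d₁) − K·e^{−rT}·N(d₂) = 27.659038 − 17.689390 = 9.969647

price(NMP put K=161.65) = 37.803417
price(TUV call K=58.45) = 9.969647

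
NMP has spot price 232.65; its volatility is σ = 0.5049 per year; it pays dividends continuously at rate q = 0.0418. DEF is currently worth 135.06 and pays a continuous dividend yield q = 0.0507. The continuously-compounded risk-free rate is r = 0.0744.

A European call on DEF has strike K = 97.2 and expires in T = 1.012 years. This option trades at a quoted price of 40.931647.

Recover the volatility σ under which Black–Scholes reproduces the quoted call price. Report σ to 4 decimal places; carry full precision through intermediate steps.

sigma = 0.3368

At σ = 0.3368 the Black–Scholes value reproduces the quote:
σ√T = 0.3368·√1.012 = 0.338815
d₁ = (ln(S/K) + (r−q+σ²/2)T) / (σ√T) = (ln(135.06/97.2) + (0.0744−0.0507+0.3368²/2)·1.012) / 0.338815 = (0.328948 + 0.081382) / 0.338815 = 1.211076
d₂ = d₁ − σ√T = 1.211076 − 0.338815 = 0.872262
e^{−rT} = 0.927472
e^{−qT} = 0.949986
N(d₁) = 0.887067,  N(d₂) = 0.808467
V = S·e^{−qT}·N(d₁) − K·e^{−rT}·N(d₂) = 113.815175 − 72.883528 = 40.931647 (equal to the quote); since ∂V/∂σ > 0 for all σ, the implied volatility is unique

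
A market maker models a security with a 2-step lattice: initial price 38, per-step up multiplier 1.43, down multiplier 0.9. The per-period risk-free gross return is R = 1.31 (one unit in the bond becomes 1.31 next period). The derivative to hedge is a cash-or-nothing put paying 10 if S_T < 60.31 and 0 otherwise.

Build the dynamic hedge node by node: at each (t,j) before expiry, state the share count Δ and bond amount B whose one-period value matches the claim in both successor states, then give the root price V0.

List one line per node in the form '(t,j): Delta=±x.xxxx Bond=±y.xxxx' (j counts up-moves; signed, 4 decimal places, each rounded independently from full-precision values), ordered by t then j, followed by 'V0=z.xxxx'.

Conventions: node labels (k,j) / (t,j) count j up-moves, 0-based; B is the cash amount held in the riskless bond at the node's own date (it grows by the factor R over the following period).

Under the risk-neutral measure, an up-move has probability p* = (R−d)/(u−d) = 0.7736 and values discount at R = 1.31.
Terminal payoffs: V(2,0)=10.0000, V(2,1)=10.0000, V(2,2)=0.0000
  t=1,j=0: stock 34.2000 → up 48.9060 (V=10.0000), down 30.7800 (V=10.0000). Price 7.6336; hedge Δ=0.0000, bond B=7.6336.
  t=1,j=1: stock 54.3400 → up 77.7062 (V=0.0000), down 48.9060 (V=10.0000). Price 1.7284; hedge Δ=-0.3472, bond B=20.5963.
  t=0,j=0: stock 38.0000 → up 54.3400 (V=1.7284), down 34.2000 (V=7.6336). Price 2.3400; hedge Δ=-0.2932, bond B=13.4819.
As a check, the time-0 holding Δ(0,0)·S0 + B(0,0) comes to 2.3400 — exactly V0.

(0,0): Delta=-0.2932 Bond=13.4819
(1,0): Delta=0.0000 Bond=7.6336
(1,1): Delta=-0.3472 Bond=20.5963
V0=2.3400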